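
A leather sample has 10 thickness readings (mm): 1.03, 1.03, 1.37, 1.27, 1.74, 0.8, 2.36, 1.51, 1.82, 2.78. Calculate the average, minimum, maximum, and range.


Sum = 15.71
Average = 15.71 / 10 = 1.57 mm
Minimum = 0.8 mm
Maximum = 2.78 mm
Range = 2.78 - 0.8 = 1.98 mm


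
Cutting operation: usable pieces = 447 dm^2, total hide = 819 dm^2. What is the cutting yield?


Yield = usable / total x 100
Yield = 447 / 819 x 100 = 54.6%


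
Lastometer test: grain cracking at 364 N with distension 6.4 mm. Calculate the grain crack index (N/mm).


Grain crack index = force / distension
Index = 364 / 6.4 = 56.9 N/mm


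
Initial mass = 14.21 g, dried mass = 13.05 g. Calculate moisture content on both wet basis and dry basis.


Wet basis = 8.2%
Dry basis = 8.9%


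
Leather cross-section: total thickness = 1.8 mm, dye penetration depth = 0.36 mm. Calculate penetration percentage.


Penetration% = 0.36 / 1.8 x 100
Penetration = 20.0%


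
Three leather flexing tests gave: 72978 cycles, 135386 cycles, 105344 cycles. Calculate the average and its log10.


Average = 104569 cycles
log10 = 5.02

Average = (72978 + 135386 + 105344) / 3 = 104569 cycles
log10(104569) = 5.02


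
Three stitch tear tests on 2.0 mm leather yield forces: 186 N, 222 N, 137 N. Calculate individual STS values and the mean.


STS1 = 186 / 2.0 = 93.0 N/mm
STS2 = 222 / 2.0 = 111.0 N/mm
STS3 = 137 / 2.0 = 68.5 N/mm
Mean = (93.0 + 111.0 + 68.5) / 3 = 90.8 N/mm


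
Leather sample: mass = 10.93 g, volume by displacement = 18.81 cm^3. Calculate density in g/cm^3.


0.581 g/cm^3

Density = mass / volume
Density = 10.93 / 18.81 = 0.581 g/cm^3


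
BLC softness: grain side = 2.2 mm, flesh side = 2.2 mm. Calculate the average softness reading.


Average = (2.2 + 2.2) / 2
Average = 2.20 mm


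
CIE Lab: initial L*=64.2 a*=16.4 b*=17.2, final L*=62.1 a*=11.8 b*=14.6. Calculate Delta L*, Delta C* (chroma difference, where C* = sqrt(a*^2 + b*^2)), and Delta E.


Delta L* = 62.1 - 64.2 = -2.1
C1* = sqrt((16.4)^2 + (17.2)^2) = 23.766
C2* = sqrt((11.8)^2 + (14.6)^2) = 18.772
Delta C* = 18.772 - 23.766 = -4.99
Delta E = sqrt((-2.1)^2 + (-4.6)^2 + (-2.6)^2) = 5.69


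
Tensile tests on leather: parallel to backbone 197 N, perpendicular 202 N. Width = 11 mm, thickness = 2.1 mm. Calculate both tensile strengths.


Area = 11 x 2.1 = 23.1 mm^2
TS (parallel) = 197 / 23.1 = 8.53 N/mm^2
TS (perpendicular) = 202 / 23.1 = 8.74 N/mm^2


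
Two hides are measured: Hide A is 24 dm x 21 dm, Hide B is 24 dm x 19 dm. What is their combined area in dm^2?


960 dm^2

Hide A area = 24 x 21 = 504 dm^2
Hide B area = 24 x 19 = 456 dm^2
Total = 504 + 456 = 960 dm^2


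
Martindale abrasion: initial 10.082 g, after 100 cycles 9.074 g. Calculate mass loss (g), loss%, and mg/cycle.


Loss = 10.082 - 9.074 = 1.008 g
Loss% = 1.008 / 10.082 x 100 = 10.00%
Rate = 1.008 / 100 x 1000 = 10.080 mg/cycle


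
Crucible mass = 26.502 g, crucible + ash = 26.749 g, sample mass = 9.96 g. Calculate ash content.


Ash mass = 26.749 - 26.502 = 0.247 g
Ash% = 0.247 / 9.96 x 100 = 2.48%


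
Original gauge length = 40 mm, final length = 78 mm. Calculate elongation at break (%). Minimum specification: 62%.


Elongation = 95.0%
Meets spec: Yes

Extension = 78 - 40 = 38 mm
Elongation = 38 / 40 x 100 = 95.0%
Minimum required: 62%
Meets specification: Yes


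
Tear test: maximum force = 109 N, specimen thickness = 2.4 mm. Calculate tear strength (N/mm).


45.4 N/mm


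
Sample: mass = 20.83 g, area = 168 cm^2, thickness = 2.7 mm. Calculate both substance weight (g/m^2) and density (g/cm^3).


SW = 20.83 / 168 x 10000 = 1239.9 g/m^2
Volume = 168 x 2.7 / 10 = 45.36 cm^3
Density = 20.83 / 45.36 = 0.459 g/cm^3


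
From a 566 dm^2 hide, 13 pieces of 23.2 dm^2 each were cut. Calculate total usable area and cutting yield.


Total usable = 13 x 23.2 = 301.6 dm^2
Yield = 301.6 / 566 x 100 = 53.3%


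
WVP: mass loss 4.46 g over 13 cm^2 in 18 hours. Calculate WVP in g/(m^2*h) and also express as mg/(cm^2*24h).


WVP = 4.46 / (13 x 18) x 10000 = 190.60 g/(m^2*h)
Mass loss in mg = 4.46 x 1000 = 4460 mg
Per cm^2 per 24h in mg: 4460 x 24 / (13 x 18) = 107040 / 234 = 457.44 mg/(cm^2*24h)


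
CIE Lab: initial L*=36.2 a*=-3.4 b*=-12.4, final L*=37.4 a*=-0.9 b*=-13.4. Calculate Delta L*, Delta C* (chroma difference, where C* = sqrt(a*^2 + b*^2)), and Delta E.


Delta L* = 37.4 - 36.2 = 1.2
C1* = sqrt((-3.4)^2 + (-12.4)^2) = 12.858
C2* = sqrt((-0.9)^2 + (-13.4)^2) = 13.430
Delta C* = 13.430 - 12.858 = 0.57
Delta E = sqrt((1.2)^2 + (2.5)^2 + (-1.0)^2) = 2.95


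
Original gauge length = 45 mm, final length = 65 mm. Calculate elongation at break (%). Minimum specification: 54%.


Elongation = 44.4%
Meets spec: No

Extension = 65 - 45 = 20 mm
Elongation = 20 / 45 x 100 = 44.4%
Minimum required: 54%
Meets specification: No


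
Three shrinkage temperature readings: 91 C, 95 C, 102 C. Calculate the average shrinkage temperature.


96.0 C

Average = (91 + 95 + 102) / 3
Average = 288 / 3 = 96.0 C


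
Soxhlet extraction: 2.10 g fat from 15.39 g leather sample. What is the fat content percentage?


Fat content = 2.10 / 15.39 x 100
Fat = 13.6%


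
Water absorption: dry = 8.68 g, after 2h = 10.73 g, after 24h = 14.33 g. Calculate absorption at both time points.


2h absorption = 23.6%
24h absorption = 65.1%

WA (2h) = (10.73 - 8.68) / 8.68 x 100 = 23.6%
WA (24h) = (14.33 - 8.68) / 8.68 x 100 = 65.1%


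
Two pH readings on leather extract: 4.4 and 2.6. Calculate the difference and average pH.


Difference = 1.8
Average pH = 3.50

Difference = |4.4 - 2.6| = 1.8
Average = (4.4 + 2.6) / 2 = 3.50


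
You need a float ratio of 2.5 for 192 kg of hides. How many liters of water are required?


480.0 L

Water = hide weight x target ratio
Water = 192 x 2.5 = 480.0 L


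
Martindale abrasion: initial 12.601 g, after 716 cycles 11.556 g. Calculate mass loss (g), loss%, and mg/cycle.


Mass loss = 1.045 g
Loss = 8.29%
Rate = 1.459 mg/cycle

Loss = 12.601 - 11.556 = 1.045 g
Loss% = 1.045 / 12.601 x 100 = 8.29%
Rate = 1.045 / 716 x 1000 = 1.459 mg/cycle


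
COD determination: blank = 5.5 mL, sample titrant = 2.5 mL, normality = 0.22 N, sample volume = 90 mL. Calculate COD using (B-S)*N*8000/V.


58.7 mg/L


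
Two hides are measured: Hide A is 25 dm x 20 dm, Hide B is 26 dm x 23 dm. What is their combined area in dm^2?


Hide A area = 25 x 20 = 500 dm^2
Hide B area = 26 x 23 = 598 dm^2
Total = 500 + 598 = 1098 dm^2


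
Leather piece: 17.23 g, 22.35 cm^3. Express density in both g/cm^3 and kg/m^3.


Density = 17.23 / 22.35 = 0.771 g/cm^3
Convert: 0.771 x 1000 = 771 kg/m^3


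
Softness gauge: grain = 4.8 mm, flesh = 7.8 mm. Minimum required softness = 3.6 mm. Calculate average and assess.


Average softness = 6.30 mm
Meets requirement: Yes

Average = (4.8 + 7.8) / 2 = 6.30 mm
Minimum = 3.6 mm
Meets requirement: Yes


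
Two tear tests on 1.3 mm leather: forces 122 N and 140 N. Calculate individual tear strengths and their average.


Tear 1 = 122 / 1.3 = 93.8 N/mm
Tear 2 = 140 / 1.3 = 107.7 N/mm
Average = (93.8 + 107.7) / 2 = 100.8 N/mm


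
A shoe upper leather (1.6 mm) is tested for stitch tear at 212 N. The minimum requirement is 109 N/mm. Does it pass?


STS = 132.5 N/mm
Passes: Yes

STS = 212 / 1.6 = 132.5 N/mm
Minimum required: 109 N/mm
Passes: Yes


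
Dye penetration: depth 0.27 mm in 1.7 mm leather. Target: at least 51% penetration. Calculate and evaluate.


Penetration = 0.27 / 1.7 x 100 = 15.9%
Target: 51%
Meets target: No


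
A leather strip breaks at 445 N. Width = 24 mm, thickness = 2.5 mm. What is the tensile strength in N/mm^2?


7.42 N/mm^2

Cross-sectional area = 24 x 2.5 = 60.0 mm^2
Tensile strength = 445 / 60.0 = 7.42 N/mm^2


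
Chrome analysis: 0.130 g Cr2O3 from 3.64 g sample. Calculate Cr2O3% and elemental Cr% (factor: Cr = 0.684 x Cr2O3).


Cr2O3 = 3.57%
Cr = 2.44%


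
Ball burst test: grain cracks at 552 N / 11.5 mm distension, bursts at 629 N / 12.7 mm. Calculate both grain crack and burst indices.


Crack index = 48.0 N/mm
Burst index = 49.5 N/mm


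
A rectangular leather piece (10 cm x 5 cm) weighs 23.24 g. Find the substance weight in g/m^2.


Area = 10 x 5 = 50 cm^2
SW = 23.24 / 50 x 10000 = 4648.0 g/m^2


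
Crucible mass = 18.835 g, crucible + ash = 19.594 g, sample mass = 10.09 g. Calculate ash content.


Ash mass = 0.759 g
Ash content = 7.52%

Ash mass = 19.594 - 18.835 = 0.759 g
Ash% = 0.759 / 10.09 x 100 = 7.52%


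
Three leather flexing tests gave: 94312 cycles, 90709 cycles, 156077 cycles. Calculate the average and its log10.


Average = 113699 cycles
log10 = 5.06

Average = (94312 + 90709 + 156077) / 3 = 113699 cycles
log10(113699) = 5.06


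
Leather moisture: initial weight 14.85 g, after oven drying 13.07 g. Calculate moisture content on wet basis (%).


Moisture = 14.85 - 13.07 = 1.78 g
MC = 1.78 / 14.85 x 100 = 12.0%


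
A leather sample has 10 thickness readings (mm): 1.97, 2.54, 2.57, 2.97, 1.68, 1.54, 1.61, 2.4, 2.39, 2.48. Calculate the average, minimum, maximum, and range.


Sum = 22.15
Average = 22.15 / 10 = 2.22 mm
Minimum = 1.54 mm
Maximum = 2.97 mm
Range = 2.97 - 1.54 = 1.43 mm


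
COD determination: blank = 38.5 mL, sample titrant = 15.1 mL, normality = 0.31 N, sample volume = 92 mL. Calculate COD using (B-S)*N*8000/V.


630.8 mg/L

COD = (38.5 - 15.1) x 0.31 x 8000 / 92
COD = 23.4 x 0.31 x 8000 / 92
COD = 630.8 mg/L


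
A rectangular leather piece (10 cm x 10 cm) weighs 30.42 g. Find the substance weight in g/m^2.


3042.0 g/m^2

Area = 10 x 10 = 100 cm^2
SW = 30.42 / 100 x 10000 = 3042.0 g/m^2


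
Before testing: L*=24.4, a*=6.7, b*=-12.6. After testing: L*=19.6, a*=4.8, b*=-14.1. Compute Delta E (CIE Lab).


Delta E = 5.38

dL = 19.6 - 24.4 = -4.8
da = 4.8 - 6.7 = -1.9
db = -14.1 - (-12.6) = -1.5
dE = sqrt((-4.8)^2 + (-1.9)^2 + (-1.5)^2) = 5.38


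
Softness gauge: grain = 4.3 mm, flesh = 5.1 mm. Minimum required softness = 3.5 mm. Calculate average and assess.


Average = (4.3 + 5.1) / 2 = 4.70 mm
Minimum = 3.5 mm
Meets requirement: Yes


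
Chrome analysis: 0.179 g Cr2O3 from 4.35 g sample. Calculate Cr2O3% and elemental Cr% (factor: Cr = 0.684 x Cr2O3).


Cr2O3% = 0.179 / 4.35 x 100 = 4.11%
Cr% = 4.11 x 0.684 = 2.81%


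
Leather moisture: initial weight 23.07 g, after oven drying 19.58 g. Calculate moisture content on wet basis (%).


15.1%

Moisture = 23.07 - 19.58 = 3.49 g
MC = 3.49 / 23.07 x 100 = 15.1%


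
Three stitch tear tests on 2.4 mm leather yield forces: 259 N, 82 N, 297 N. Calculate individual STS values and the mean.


STS1 = 259 / 2.4 = 107.9 N/mm
STS2 = 82 / 2.4 = 34.2 N/mm
STS3 = 297 / 2.4 = 123.8 N/mm
Mean = (107.9 + 34.2 + 123.8) / 3 = 88.6 N/mm


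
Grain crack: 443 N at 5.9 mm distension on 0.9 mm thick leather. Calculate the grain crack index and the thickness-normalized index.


Crack index = 443 / 5.9 = 75.1 N/mm
Normalized = 75.1 / 0.9 = 83.4 N/mm per mm


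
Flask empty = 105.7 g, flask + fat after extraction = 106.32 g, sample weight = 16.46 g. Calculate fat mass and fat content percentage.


Fat mass = 0.62 g
Fat content = 3.8%


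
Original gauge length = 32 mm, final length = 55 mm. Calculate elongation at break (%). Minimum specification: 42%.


Elongation = 71.9%
Meets spec: Yes

Extension = 55 - 32 = 23 mm
Elongation = 23 / 32 x 100 = 71.9%
Minimum required: 42%
Meets specification: Yes


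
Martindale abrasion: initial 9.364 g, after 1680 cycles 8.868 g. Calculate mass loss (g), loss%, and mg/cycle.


Loss = 9.364 - 8.868 = 0.496 g
Loss% = 0.496 / 9.364 x 100 = 5.30%
Rate = 0.496 / 1680 x 1000 = 0.295 mg/cycle


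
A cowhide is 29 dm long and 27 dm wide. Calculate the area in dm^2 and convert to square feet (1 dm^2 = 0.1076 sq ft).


783 dm^2
84.25 sq ft


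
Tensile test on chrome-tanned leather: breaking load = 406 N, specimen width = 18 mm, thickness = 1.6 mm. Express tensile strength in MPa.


14.10 MPa


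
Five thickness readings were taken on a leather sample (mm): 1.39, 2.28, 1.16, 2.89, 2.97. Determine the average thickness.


Sum = 1.39 + 2.28 + 1.16 + 2.89 + 2.97 = 10.69
Average = 10.69 / 5 = 2.14 mm


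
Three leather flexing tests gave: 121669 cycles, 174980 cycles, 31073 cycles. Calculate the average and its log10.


Average = (121669 + 174980 + 31073) / 3 = 109241 cycles
log10(109241) = 5.04


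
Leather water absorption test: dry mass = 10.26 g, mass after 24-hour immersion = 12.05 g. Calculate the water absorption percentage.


17.4%

Water absorbed = 12.05 - 10.26 = 1.79 g
WA% = 1.79 / 10.26 x 100 = 17.4%


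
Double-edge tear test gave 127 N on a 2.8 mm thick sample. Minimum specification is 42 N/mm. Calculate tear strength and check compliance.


Tear strength = 127 / 2.8 = 45.4 N/mm
Required minimum = 42 N/mm
Compliant: Yes


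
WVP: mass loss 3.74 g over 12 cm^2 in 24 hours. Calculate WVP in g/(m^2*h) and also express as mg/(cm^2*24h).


WVP = 129.86 g/(m^2*h)
Daily rate = 311.67 mg/(cm^2*24h)

WVP = 3.74 / (12 x 24) x 10000 = 129.86 g/(m^2*h)
Mass loss in mg = 3.74 x 1000 = 3740 mg
Per cm^2 per 24h in mg: 3740 x 24 / (12 x 24) = 89760 / 288 = 311.67 mg/(cm^2*24h)


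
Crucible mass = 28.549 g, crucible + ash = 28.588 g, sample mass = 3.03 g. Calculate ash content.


Ash mass = 28.588 - 28.549 = 0.039 g
Ash% = 0.039 / 3.03 x 100 = 1.29%


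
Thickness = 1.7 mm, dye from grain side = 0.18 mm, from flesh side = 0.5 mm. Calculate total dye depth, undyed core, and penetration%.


Total dyed = 0.68 mm
Undyed core = 1.02 mm
Penetration = 40.0%


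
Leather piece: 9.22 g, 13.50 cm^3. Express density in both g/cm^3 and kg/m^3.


0.683 g/cm^3
683 kg/m^3

Density = 9.22 / 13.50 = 0.683 g/cm^3
Convert: 0.683 x 1000 = 683 kg/m^3


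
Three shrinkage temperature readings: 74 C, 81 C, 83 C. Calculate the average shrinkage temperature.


79.3 C

Average = (74 + 81 + 83) / 3
Average = 238 / 3 = 79.3 C


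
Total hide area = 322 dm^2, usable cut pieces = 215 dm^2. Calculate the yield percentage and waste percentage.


Yield = 215 / 322 x 100 = 66.8%
Waste = 322 - 215 = 107 dm^2
Waste% = 100 - 66.8 = 33.2%


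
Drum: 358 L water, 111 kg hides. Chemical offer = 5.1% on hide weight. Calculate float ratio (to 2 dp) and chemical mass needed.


Float ratio = 3.23
Chemical needed = 5.661 kg

Float ratio = 358 / 111 = 3.23
Chemical = 111 x 5.1 / 100 = 5.661 kg


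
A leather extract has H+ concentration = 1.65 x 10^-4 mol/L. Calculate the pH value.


pH = 3.78


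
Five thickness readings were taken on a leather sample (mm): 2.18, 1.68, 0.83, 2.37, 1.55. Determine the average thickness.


Sum = 2.18 + 1.68 + 0.83 + 2.37 + 1.55 = 8.61
Average = 8.61 / 5 = 1.72 mm


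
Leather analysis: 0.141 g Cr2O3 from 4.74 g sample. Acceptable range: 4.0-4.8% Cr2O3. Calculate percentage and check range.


Cr2O3 = 2.97%
Within range: No


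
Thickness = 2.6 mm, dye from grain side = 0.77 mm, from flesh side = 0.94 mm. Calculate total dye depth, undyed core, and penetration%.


Total dyed = 0.77 + 0.94 = 1.71 mm
Undyed core = 2.6 - 1.71 = 0.89 mm
Penetration = 1.71 / 2.6 x 100 = 65.8%


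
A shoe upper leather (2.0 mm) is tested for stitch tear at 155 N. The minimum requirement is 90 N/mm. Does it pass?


STS = 155 / 2.0 = 77.5 N/mm
Minimum required: 90 N/mm
Passes: No


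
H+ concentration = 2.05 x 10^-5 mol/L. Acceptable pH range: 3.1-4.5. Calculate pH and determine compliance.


pH = 4.69
Compliant: No

pH = -log10(2.05 x 10^-5) = 4.69
Range: 3.1 to 4.5
Compliant: No


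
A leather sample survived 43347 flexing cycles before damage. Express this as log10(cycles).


4.64

log10(43347) = 4.64


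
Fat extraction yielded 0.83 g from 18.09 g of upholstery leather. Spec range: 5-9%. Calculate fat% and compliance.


Fat content = 4.6%
Compliant: No


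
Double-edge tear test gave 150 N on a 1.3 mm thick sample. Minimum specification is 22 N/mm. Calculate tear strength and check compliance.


Tear strength = 115.4 N/mm
Compliant: Yes

Tear strength = 150 / 1.3 = 115.4 N/mm
Required minimum = 22 N/mm
Compliant: Yes


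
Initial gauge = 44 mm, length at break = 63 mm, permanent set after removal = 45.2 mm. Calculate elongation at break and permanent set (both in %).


Elongation at break = (63 - 44) / 44 x 100 = 43.2%
Permanent set = (45.2 - 44) / 44 x 100 = 2.7%


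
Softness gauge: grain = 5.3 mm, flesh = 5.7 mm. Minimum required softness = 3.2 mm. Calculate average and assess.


Average = (5.3 + 5.7) / 2 = 5.50 mm
Minimum = 3.2 mm
Meets requirement: Yes


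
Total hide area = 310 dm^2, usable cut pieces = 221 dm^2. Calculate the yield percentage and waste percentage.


Yield = 71.3%
Waste = 28.7%

Yield = 221 / 310 x 100 = 71.3%
Waste = 310 - 221 = 89 dm^2
Waste% = 100 - 71.3 = 28.7%


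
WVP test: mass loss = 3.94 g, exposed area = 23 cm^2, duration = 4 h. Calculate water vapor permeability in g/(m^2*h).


428.26 g/(m^2*h)

WVP = mass_loss / (area x time) x 10000
WVP = 3.94 / (23 x 4) x 10000
WVP = 3.94 / 92 x 10000 = 428.26 g/(m^2*h)


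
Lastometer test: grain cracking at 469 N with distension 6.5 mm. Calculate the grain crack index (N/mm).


Grain crack index = force / distension
Index = 469 / 6.5 = 72.2 N/mm


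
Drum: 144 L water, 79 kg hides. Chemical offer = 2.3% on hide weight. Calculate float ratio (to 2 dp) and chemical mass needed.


Float ratio = 1.82
Chemical needed = 1.817 kg

Float ratio = 144 / 79 = 1.82
Chemical = 79 x 2.3 / 100 = 1.817 kg


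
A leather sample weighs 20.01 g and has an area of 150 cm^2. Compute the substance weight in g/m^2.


1334.0 g/m^2

Substance weight = mass / area x 10000
SW = 20.01 / 150 x 10000
SW = 1334.0 g/m^2


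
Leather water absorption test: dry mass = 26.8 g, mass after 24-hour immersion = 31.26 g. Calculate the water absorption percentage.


Water absorbed = 31.26 - 26.8 = 4.46 g
WA% = 4.46 / 26.8 x 100 = 16.6%


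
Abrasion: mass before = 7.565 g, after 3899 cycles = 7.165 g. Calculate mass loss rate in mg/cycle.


0.103 mg/cycle

Mass loss = 7.565 - 7.165 = 0.400 g
Rate = 0.400 / 3899 x 1000 = 0.103 mg/cycle


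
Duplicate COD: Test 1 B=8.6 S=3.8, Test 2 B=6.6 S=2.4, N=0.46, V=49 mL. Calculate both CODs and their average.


COD1 = 360.5 mg/L
COD2 = 315.4 mg/L
Average = 338.0 mg/L

COD1 = (8.6 - 3.8) x 0.46 x 8000 / 49 = 360.5 mg/L
COD2 = (6.6 - 2.4) x 0.46 x 8000 / 49 = 315.4 mg/L
Average = (360.5 + 315.4) / 2 = 338.0 mg/L


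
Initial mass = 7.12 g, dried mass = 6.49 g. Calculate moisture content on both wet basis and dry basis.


Wet basis = 8.8%
Dry basis = 9.7%


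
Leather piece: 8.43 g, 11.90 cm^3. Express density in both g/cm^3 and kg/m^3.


0.708 g/cm^3
708 kg/m^3

Density = 8.43 / 11.90 = 0.708 g/cm^3
Convert: 0.708 x 1000 = 708 kg/m^3


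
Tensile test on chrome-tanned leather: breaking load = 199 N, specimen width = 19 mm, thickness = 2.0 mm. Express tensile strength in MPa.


Cross-section = 19 x 2.0 = 38.0 mm^2
TS = 199 / 38.0 = 5.24 MPa
(1 N/mm^2 = 1 MPa)


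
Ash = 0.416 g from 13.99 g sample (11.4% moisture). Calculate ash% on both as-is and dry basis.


As-is ash = 2.97%
Dry-basis ash = 3.36%

As-is ash% = 0.416 / 13.99 x 100 = 2.97%
Dry mass = 13.99 x (100 - 11.4) / 100 = 12.39514 g
Dry-basis ash% = 0.416 / 12.39514 x 100 = 3.36%


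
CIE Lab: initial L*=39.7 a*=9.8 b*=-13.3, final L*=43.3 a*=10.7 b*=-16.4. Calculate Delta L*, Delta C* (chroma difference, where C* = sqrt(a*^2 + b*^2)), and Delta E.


Delta L* = 3.6
Delta C* = 3.06
Delta E = 4.84


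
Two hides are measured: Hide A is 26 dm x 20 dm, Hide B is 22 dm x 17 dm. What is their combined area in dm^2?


894 dm^2

Hide A area = 26 x 20 = 520 dm^2
Hide B area = 22 x 17 = 374 dm^2
Total = 520 + 374 = 894 dm^2


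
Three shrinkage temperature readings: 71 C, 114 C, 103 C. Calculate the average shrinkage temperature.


96.0 C


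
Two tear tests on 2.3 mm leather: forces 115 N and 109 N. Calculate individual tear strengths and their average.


Tear 1 = 50.0 N/mm
Tear 2 = 47.4 N/mm
Average = 48.7 N/mm


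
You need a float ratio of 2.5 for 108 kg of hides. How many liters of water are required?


Water = hide weight x target ratio
Water = 108 x 2.5 = 270.0 L


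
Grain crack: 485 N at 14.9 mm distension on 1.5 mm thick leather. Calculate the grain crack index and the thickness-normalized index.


Crack index = 32.6 N/mm
Normalized index = 21.7 N/mm per mm

Crack index = 485 / 14.9 = 32.6 N/mm
Normalized = 32.6 / 1.5 = 21.7 N/mm per mm


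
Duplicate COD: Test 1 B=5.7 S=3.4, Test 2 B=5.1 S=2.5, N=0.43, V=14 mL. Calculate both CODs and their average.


COD1 = (5.7 - 3.4) x 0.43 x 8000 / 14 = 565.1 mg/L
COD2 = (5.1 - 2.5) x 0.43 x 8000 / 14 = 638.9 mg/L
Average = (565.1 + 638.9) / 2 = 602.0 mg/L


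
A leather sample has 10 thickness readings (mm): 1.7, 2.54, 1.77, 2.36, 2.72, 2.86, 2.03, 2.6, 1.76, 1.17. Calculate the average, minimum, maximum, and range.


Sum = 21.51
Average = 21.51 / 10 = 2.15 mm
Minimum = 1.17 mm
Maximum = 2.86 mm
Range = 2.86 - 1.17 = 1.69 mm


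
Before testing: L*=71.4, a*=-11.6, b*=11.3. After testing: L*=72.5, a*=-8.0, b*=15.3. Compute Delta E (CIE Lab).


Delta E = 5.49

dL = 72.5 - 71.4 = 1.1
da = -8.0 - (-11.6) = 3.6
db = 15.3 - 11.3 = 4.0
dE = sqrt((1.1)^2 + (3.6)^2 + (4.0)^2) = 5.49


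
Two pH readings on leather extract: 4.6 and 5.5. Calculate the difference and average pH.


Difference = |4.6 - 5.5| = 0.9
Average = (4.6 + 5.5) / 2 = 5.05


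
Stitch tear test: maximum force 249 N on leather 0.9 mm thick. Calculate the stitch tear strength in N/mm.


Stitch tear strength = force / thickness
STS = 249 / 0.9 = 276.7 N/mm


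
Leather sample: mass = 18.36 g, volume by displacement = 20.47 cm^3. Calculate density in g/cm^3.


Density = mass / volume
Density = 18.36 / 20.47 = 0.897 g/cm^3


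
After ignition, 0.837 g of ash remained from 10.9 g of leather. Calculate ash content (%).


7.68%


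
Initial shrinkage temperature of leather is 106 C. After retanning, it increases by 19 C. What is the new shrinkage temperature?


New Ts = 106 + 19 = 125 C


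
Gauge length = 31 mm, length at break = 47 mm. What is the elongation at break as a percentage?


Extension = 47 - 31 = 16 mm
Elongation = 16 / 31 x 100 = 51.6%


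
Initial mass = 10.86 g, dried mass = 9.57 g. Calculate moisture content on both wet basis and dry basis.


Moisture lost = 10.86 - 9.57 = 1.29 g
Wet basis MC = 1.29 / 10.86 x 100 = 11.9%
Dry basis MC = 1.29 / 9.57 x 100 = 13.5%


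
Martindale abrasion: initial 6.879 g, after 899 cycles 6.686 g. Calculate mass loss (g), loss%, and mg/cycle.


Mass loss = 0.193 g
Loss = 2.81%
Rate = 0.215 mg/cycle

Loss = 6.879 - 6.686 = 0.193 g
Loss% = 0.193 / 6.879 x 100 = 2.81%
Rate = 0.193 / 899 x 1000 = 0.215 mg/cycle


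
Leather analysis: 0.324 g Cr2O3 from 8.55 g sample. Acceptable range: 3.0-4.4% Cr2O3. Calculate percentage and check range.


Cr2O3 = 3.79%
Within range: Yes


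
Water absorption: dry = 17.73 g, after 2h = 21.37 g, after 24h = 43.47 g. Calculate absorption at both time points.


WA (2h) = (21.37 - 17.73) / 17.73 x 100 = 20.5%
WA (24h) = (43.47 - 17.73) / 17.73 x 100 = 145.2%


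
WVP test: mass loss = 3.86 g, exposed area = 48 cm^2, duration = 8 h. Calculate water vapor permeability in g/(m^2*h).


100.52 g/(m^2*h)

WVP = mass_loss / (area x time) x 10000
WVP = 3.86 / (48 x 8) x 10000
WVP = 3.86 / 384 x 10000 = 100.52 g/(m^2*h)


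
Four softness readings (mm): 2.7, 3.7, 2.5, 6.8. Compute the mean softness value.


Sum = 2.7 + 3.7 + 2.5 + 6.8
Mean = 15.7 / 4 = 3.93 mm


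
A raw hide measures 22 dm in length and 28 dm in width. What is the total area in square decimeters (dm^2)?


Area = length x width
Area = 22 x 28 = 616 dm^2


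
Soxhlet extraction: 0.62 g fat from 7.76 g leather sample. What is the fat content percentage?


Fat content = 0.62 / 7.76 x 100
Fat = 8.0%


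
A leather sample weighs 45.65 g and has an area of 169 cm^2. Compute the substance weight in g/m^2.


2701.2 g/m^2

Substance weight = mass / area x 10000
SW = 45.65 / 169 x 10000
SW = 2701.2 g/m^2


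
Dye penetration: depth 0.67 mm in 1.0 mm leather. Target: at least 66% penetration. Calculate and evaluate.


Penetration = 0.67 / 1.0 x 100 = 67.0%
Target: 66%
Meets target: Yes


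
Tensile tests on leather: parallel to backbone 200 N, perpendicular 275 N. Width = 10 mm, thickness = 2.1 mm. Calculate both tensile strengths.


Area = 10 x 2.1 = 21.0 mm^2
TS (parallel) = 200 / 21.0 = 9.52 N/mm^2
TS (perpendicular) = 275 / 21.0 = 13.10 N/mm^2


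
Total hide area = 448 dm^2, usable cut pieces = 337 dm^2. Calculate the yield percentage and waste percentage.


Yield = 337 / 448 x 100 = 75.2%
Waste = 448 - 337 = 111 dm^2
Waste% = 100 - 75.2 = 24.8%


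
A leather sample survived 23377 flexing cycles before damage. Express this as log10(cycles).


log10(23377) = 4.37


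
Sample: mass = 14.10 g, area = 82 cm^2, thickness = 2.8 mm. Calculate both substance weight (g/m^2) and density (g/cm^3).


Substance weight = 1719.5 g/m^2
Density = 0.614 g/cm^3


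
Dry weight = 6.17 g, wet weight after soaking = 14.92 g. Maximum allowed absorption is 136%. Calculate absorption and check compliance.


Absorption = 141.8%
Compliant: No

WA = (14.92 - 6.17) / 6.17 x 100 = 141.8%
Maximum allowed: 136%
Compliant: No


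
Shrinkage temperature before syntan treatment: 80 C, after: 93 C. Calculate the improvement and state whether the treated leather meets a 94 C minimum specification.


Improvement = 93 - 80 = 13 C
Spec check: 93 C >= 94 C? No


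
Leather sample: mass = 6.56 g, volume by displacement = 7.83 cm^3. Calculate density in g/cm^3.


Density = mass / volume
Density = 6.56 / 7.83 = 0.838 g/cm^3


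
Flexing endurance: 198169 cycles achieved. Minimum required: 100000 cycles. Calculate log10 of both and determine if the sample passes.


Achieved: log10 = 5.30
Required: log10 = 5.00
Passes: Yes


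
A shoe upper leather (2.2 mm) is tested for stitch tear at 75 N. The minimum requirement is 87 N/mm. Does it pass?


STS = 34.1 N/mm
Passes: No

STS = 75 / 2.2 = 34.1 N/mm
Minimum required: 87 N/mm
Passes: No


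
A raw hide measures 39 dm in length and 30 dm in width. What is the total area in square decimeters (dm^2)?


Area = length x width
Area = 39 x 30 = 1170 dm^2


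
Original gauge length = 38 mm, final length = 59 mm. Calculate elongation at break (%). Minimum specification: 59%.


Elongation = 55.3%
Meets spec: No

Extension = 59 - 38 = 21 mm
Elongation = 21 / 38 x 100 = 55.3%
Minimum required: 59%
Meets specification: No


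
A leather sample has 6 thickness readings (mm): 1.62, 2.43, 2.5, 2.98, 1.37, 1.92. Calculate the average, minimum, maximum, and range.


Average = 2.14 mm
Min = 1.37 mm
Max = 2.98 mm
Range = 1.61 mm


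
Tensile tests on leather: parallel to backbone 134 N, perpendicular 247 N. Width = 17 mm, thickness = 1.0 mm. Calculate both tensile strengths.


Area = 17 x 1.0 = 17.0 mm^2
TS (parallel) = 134 / 17.0 = 7.88 N/mm^2
TS (perpendicular) = 247 / 17.0 = 14.53 N/mm^2


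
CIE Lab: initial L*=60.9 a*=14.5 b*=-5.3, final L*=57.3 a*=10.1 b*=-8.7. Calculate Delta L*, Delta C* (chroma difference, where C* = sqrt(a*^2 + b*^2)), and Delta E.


Delta L* = -3.6
Delta C* = -2.11
Delta E = 6.62

Delta L* = 57.3 - 60.9 = -3.6
C1* = sqrt((14.5)^2 + (-5.3)^2) = 15.438
C2* = sqrt((10.1)^2 + (-8.7)^2) = 13.330
Delta C* = 13.330 - 15.438 = -2.11
Delta E = sqrt((-3.6)^2 + (-4.4)^2 + (-3.4)^2) = 6.62


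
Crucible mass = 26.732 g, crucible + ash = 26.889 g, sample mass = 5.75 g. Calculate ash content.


Ash mass = 26.889 - 26.732 = 0.157 g
Ash% = 0.157 / 5.75 x 100 = 2.73%


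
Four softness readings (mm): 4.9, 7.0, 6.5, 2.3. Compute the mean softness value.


Sum = 4.9 + 7.0 + 6.5 + 2.3
Mean = 20.7 / 4 = 5.18 mm


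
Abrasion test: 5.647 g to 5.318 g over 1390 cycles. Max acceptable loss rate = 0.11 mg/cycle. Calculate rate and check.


Loss = 5.647 - 5.318 = 0.329 g
Rate = 0.329 g / 1390 cycles x 1000 = 0.237 mg/cycle
Max = 0.11 mg/cycle
Passes: No


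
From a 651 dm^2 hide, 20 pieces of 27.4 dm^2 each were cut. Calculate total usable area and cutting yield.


Total usable = 20 x 27.4 = 548.0 dm^2
Yield = 548.0 / 651 x 100 = 84.2%


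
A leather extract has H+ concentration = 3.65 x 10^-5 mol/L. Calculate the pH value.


pH = -log10[H+]
pH = -log10(3.65 x 10^-5) = 4.44


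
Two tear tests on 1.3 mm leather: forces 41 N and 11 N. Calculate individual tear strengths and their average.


Tear 1 = 31.5 N/mm
Tear 2 = 8.5 N/mm
Average = 20.0 N/mm


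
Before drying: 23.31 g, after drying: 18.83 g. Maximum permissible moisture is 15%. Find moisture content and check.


MC = (23.31 - 18.83) / 23.31 x 100 = 19.2%
Maximum: 15%
Acceptable: No


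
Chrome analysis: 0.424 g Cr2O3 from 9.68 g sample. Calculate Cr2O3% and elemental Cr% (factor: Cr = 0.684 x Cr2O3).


Cr2O3 = 4.38%
Cr = 3.00%

Cr2O3% = 0.424 / 9.68 x 100 = 4.38%
Cr% = 4.38 x 0.684 = 3.00%


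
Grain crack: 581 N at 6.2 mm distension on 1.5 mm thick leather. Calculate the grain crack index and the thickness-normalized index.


Crack index = 581 / 6.2 = 93.7 N/mm
Normalized = 93.7 / 1.5 = 62.5 N/mm per mm


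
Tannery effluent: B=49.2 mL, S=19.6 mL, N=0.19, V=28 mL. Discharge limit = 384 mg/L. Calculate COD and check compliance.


COD = (49.2 - 19.6) x 0.19 x 8000 / 28 = 1606.9 mg/L
Limit: 384 mg/L
Compliant: No


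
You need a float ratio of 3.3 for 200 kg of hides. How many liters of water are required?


Water = hide weight x target ratio
Water = 200 x 3.3 = 660.0 L


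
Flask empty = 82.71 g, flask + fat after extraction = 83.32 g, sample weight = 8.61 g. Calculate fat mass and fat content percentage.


Fat mass = 83.32 - 82.71 = 0.61 g
Fat% = 0.61 / 8.61 x 100 = 7.1%


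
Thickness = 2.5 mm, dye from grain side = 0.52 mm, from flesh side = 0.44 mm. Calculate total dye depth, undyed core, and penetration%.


Total dyed = 0.96 mm
Undyed core = 1.54 mm
Penetration = 38.4%

Total dyed = 0.52 + 0.44 = 0.96 mm
Undyed core = 2.5 - 0.96 = 1.54 mm
Penetration = 0.96 / 2.5 x 100 = 38.4%


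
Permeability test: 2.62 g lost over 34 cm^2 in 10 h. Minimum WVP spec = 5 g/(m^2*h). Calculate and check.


WVP = 2.62 / (34 x 10) x 10000 = 77.06 g/(m^2*h)
Minimum: 5 g/(m^2*h)
Meets spec: Yes


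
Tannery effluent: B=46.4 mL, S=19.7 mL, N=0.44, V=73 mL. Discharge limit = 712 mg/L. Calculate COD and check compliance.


COD = (46.4 - 19.7) x 0.44 x 8000 / 73 = 1287.5 mg/L
Limit: 712 mg/L
Compliant: No


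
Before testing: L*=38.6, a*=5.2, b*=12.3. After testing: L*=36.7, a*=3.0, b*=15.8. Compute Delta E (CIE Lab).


Delta E = 4.55

dL = 36.7 - 38.6 = -1.9
da = 3.0 - 5.2 = -2.2
db = 15.8 - 12.3 = 3.5
dE = sqrt((-1.9)^2 + (-2.2)^2 + (3.5)^2) = 4.55


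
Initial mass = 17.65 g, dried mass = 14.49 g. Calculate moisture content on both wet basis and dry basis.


Wet basis = 17.9%
Dry basis = 21.8%

Moisture lost = 17.65 - 14.49 = 3.16 g
Wet basis MC = 3.16 / 17.65 x 100 = 17.9%
Dry basis MC = 3.16 / 14.49 x 100 = 21.8%


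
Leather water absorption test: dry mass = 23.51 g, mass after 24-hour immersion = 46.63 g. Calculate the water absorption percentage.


98.3%


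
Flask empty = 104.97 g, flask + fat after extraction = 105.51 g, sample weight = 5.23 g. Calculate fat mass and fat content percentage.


Fat mass = 0.54 g
Fat content = 10.3%


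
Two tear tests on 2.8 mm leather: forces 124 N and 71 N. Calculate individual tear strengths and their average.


Tear 1 = 44.3 N/mm
Tear 2 = 25.4 N/mm
Average = 34.9 N/mm

Tear 1 = 124 / 2.8 = 44.3 N/mm
Tear 2 = 71 / 2.8 = 25.4 N/mm
Average = (44.3 + 25.4) / 2 = 34.9 N/mm


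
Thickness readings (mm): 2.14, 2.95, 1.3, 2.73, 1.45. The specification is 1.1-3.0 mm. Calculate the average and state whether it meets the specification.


Sum = 10.57
Average = 10.57 / 5 = 2.11 mm
Specification range: 1.1 to 3.0 mm
Within spec: Yes


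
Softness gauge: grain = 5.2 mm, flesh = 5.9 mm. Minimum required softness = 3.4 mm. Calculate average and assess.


Average = (5.2 + 5.9) / 2 = 5.55 mm
Minimum = 3.4 mm
Meets requirement: Yes


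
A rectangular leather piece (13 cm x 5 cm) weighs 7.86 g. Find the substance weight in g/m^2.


1209.2 g/m^2

Area = 13 x 5 = 65 cm^2
SW = 7.86 / 65 x 10000 = 1209.2 g/m^2


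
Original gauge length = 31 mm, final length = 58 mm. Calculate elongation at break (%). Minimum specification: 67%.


Extension = 58 - 31 = 27 mm
Elongation = 27 / 31 x 100 = 87.1%
Minimum required: 67%
Meets specification: Yes


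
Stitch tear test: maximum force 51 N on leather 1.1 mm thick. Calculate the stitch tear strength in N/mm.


46.4 N/mm


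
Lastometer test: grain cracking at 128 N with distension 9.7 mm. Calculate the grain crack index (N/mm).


13.2 N/mm

Grain crack index = force / distension
Index = 128 / 9.7 = 13.2 N/mm


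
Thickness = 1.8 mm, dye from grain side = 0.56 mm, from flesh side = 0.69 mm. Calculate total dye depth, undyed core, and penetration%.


Total dyed = 1.25 mm
Undyed core = 0.55 mm
Penetration = 69.4%

Total dyed = 0.56 + 0.69 = 1.25 mm
Undyed core = 1.8 - 1.25 = 0.55 mm
Penetration = 1.25 / 1.8 x 100 = 69.4%


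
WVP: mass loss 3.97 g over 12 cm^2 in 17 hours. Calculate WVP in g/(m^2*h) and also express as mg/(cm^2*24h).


WVP = 3.97 / (12 x 17) x 10000 = 194.61 g/(m^2*h)
Mass loss in mg = 3.97 x 1000 = 3970 mg
Per cm^2 per 24h in mg: 3970 x 24 / (12 x 17) = 95280 / 204 = 467.06 mg/(cm^2*24h)


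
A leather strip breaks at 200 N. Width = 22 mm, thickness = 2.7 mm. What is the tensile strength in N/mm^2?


Cross-sectional area = 22 x 2.7 = 59.4 mm^2
Tensile strength = 200 / 59.4 = 3.37 N/mm^2


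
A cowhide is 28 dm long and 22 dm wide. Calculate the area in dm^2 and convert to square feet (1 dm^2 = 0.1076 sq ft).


Area = 28 x 22 = 616 dm^2
Conversion: 616 x 0.1076 = 66.28 sq ft


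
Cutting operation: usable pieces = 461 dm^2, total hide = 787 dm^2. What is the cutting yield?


58.6%


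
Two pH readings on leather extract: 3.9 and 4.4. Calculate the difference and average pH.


Difference = |3.9 - 4.4| = 0.5
Average = (3.9 + 4.4) / 2 = 4.15


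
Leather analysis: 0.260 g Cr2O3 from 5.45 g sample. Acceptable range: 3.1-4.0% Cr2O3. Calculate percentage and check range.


Cr2O3% = 0.260 / 5.45 x 100 = 4.77%
Acceptable range: 3.1 to 4.0%
Within range: No


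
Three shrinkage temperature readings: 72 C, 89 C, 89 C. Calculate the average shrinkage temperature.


83.3 C


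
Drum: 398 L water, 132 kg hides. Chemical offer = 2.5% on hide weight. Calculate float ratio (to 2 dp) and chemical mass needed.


Float ratio = 398 / 132 = 3.02
Chemical = 132 x 2.5 / 100 = 3.3 kg


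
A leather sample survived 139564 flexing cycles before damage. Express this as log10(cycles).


log10(139564) = 5.14


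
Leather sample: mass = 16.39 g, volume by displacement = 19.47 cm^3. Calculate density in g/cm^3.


Density = mass / volume
Density = 16.39 / 19.47 = 0.842 g/cm^3


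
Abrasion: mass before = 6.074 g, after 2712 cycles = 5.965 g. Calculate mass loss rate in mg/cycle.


Mass loss = 6.074 - 5.965 = 0.109 g
Rate = 0.109 / 2712 x 1000 = 0.040 mg/cycle


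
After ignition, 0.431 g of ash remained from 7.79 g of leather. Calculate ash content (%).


Ash% = 0.431 / 7.79 x 100
Ash% = 5.53%


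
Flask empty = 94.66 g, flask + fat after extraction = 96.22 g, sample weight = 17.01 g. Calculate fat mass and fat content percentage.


Fat mass = 1.56 g
Fat content = 9.2%

Fat mass = 96.22 - 94.66 = 1.56 g
Fat% = 1.56 / 17.01 x 100 = 9.2%


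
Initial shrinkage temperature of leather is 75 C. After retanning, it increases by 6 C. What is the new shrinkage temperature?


New Ts = 75 + 6 = 81 C


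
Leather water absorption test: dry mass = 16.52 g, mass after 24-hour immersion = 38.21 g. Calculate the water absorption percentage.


131.3%

Water absorbed = 38.21 - 16.52 = 21.69 g
WA% = 21.69 / 16.52 x 100 = 131.3%


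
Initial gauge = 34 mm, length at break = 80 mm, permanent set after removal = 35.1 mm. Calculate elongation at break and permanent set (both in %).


Elongation at break = 135.3%
Permanent set = 3.2%


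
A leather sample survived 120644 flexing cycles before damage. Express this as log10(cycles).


5.08

log10(120644) = 5.08


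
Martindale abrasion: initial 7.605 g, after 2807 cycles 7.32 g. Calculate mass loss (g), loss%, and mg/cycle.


Loss = 7.605 - 7.32 = 0.285 g
Loss% = 0.285 / 7.605 x 100 = 3.75%
Rate = 0.285 / 2807 x 1000 = 0.102 mg/cycle


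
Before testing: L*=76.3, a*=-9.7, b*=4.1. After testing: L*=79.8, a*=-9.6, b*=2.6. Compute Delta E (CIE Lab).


Delta E = 3.81

dL = 79.8 - 76.3 = 3.5
da = -9.6 - (-9.7) = 0.1
db = 2.6 - 4.1 = -1.5
dE = sqrt((3.5)^2 + (0.1)^2 + (-1.5)^2) = 3.81


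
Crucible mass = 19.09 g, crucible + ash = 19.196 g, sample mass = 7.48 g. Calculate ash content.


Ash mass = 0.106 g
Ash content = 1.42%

Ash mass = 19.196 - 19.09 = 0.106 g
Ash% = 0.106 / 7.48 x 100 = 1.42%


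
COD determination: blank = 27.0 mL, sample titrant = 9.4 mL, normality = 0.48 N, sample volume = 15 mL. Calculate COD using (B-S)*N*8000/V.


4505.6 mg/L

COD = (27.0 - 9.4) x 0.48 x 8000 / 15
COD = 17.6 x 0.48 x 8000 / 15
COD = 4505.6 mg/L


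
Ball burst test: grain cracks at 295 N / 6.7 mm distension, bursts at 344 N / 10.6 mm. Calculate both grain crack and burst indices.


Crack index = 295 / 6.7 = 44.0 N/mm
Burst index = 344 / 10.6 = 32.5 N/mm


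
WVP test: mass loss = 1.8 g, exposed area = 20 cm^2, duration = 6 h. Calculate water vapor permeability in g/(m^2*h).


WVP = mass_loss / (area x time) x 10000
WVP = 1.8 / (20 x 6) x 10000
WVP = 1.8 / 120 x 10000 = 150.00 g/(m^2*h)


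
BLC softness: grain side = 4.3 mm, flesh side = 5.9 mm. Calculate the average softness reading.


Average = (4.3 + 5.9) / 2
Average = 5.10 mm


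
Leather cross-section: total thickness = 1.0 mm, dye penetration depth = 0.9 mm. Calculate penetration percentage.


90.0%


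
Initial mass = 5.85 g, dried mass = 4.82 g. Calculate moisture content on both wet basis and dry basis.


Wet basis = 17.6%
Dry basis = 21.4%

Moisture lost = 5.85 - 4.82 = 1.03 g
Wet basis MC = 1.03 / 5.85 x 100 = 17.6%
Dry basis MC = 1.03 / 4.82 x 100 = 21.4%


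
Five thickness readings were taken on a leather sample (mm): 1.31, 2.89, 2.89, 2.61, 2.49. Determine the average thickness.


2.44 mm


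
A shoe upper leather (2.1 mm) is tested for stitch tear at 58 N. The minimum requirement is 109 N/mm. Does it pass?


STS = 27.6 N/mm
Passes: No

STS = 58 / 2.1 = 27.6 N/mm
Minimum required: 109 N/mm
Passes: No


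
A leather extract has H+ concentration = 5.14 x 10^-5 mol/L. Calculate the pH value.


pH = -log10[H+]
pH = -log10(5.14 x 10^-5) = 4.29


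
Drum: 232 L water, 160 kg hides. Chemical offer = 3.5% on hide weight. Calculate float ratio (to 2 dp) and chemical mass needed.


Float ratio = 1.45
Chemical needed = 5.6 kg

Float ratio = 232 / 160 = 1.45
Chemical = 160 x 3.5 / 100 = 5.6 kg


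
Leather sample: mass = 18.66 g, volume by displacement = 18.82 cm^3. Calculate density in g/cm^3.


0.991 g/cm^3
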